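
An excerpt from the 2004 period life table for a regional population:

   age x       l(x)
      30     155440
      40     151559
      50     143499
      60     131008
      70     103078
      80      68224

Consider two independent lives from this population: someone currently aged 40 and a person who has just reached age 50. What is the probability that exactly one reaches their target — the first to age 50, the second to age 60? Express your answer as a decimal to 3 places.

p₁ = l(50)/l(40) = 143499/151559 = 0.946819; p₂ = l(60)/l(50) = 131008/143499 = 0.912954.
P(exactly one) = p₁(1−p₂) + (1−p₁)p₂ = 0.082417 + 0.048552 = 0.130969.

0.131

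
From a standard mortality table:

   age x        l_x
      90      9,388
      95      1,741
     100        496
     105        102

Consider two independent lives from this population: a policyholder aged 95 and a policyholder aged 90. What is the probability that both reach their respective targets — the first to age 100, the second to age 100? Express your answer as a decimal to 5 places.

p₁ = l_100/l_95 = 496/1,741 = 0.284894; p₂ = l_100/l_90 = 496/9,388 = 0.052833.
P(both) = p₁ × p₂ = 0.284894 × 0.052833 = 0.015052.

0.01505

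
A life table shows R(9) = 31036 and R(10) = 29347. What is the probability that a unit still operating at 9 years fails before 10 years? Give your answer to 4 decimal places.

P(fail before 10 | operational at 9) = 1 − R(10)/R(9) = 1 − 29347/31036 = (1689)/31036 = 0.054421.

0.0544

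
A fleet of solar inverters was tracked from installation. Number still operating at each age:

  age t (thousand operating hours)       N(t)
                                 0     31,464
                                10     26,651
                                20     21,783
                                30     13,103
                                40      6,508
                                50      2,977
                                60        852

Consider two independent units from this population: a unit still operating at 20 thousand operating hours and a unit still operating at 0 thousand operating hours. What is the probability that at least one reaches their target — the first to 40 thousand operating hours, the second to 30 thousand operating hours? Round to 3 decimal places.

p₁ = N(40)/N(20) = 6,508/21,783 = 0.298765; p₂ = N(30)/N(0) = 13,103/31,464 = 0.416444.
P(at least one) = 1 − (1−p₁)(1−p₂) = 1 − 0.701235 × 0.583556 = 0.590790.

0.591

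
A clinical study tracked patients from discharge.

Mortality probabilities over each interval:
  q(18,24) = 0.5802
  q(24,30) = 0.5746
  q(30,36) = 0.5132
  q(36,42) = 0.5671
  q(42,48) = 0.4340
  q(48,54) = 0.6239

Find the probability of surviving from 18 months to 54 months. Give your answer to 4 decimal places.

Survival from 18 to 54 is the product of surviving each interval: (1 − 0.5802) × (1 − 0.5746) × (1 − 0.5132) × (1 − 0.5671) × (1 − 0.4340) × (1 − 0.6239).
= 0.4198 × 0.4254 × 0.4868 × 0.4329 × 0.5660 × 0.3761 = 0.008011.

0.0080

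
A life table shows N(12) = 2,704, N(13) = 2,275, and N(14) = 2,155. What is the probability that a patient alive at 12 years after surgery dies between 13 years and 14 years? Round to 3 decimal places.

0.044

This is the probability of reaching 13 but not 14, conditional on being alive at 12: (N(13) − N(14)) / N(12).
= (2,275 − 2,155) / 2,704 = 120 / 2,704 = 0.044379.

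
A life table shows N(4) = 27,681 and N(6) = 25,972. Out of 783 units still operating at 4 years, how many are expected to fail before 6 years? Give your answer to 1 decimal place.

48.3

The relevant probability is 1 − 25,972/27,681 = 0.061739.
Expected number = 783 × 0.061739 = 48.3.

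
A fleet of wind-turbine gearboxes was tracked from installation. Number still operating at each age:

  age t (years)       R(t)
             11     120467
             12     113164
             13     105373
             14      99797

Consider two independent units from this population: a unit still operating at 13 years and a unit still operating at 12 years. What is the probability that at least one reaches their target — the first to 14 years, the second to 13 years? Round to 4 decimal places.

0.9964

p₁ = R(14)/R(13) = 99797/105373 = 0.947083; p₂ = R(13)/R(12) = 105373/113164 = 0.931153.
P(at least one) = 1 − (1−p₁)(1−p₂) = 1 − 0.052917 × 0.068847 = 0.996357.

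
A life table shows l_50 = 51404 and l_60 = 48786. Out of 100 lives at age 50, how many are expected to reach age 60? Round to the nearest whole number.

The relevant probability is 48786/51404 = 0.949070.
Expected number = 100 × 0.949070 = 95.

95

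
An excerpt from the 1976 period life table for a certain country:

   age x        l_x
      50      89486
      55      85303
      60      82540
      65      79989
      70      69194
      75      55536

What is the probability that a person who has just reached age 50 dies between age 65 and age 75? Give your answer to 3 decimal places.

We want 15|10q50 = (l_65 − l_75)/l_50.
This is the probability of reaching 65 but not 75, conditional on being alive at 50: (l_65 − l_75) / l_50.
= (79989 − 55536) / 89486 = 24453 / 89486 = 0.273261.

0.273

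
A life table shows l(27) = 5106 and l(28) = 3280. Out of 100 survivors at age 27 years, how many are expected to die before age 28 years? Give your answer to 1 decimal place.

The relevant probability is 1 − 3280/5106 = 0.357618.
Expected number = 100 × 0.357618 = 35.8.

35.8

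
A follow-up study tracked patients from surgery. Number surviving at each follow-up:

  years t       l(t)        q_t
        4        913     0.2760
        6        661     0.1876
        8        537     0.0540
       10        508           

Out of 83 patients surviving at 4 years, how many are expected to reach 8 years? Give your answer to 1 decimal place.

The relevant probability is 537/913 = 0.588171.
Expected number = 83 × 0.588171 = 48.8.

48.8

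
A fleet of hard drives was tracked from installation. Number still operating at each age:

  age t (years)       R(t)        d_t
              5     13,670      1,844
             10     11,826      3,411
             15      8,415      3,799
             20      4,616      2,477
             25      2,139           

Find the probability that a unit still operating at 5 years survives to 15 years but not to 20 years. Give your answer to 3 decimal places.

0.278

This is the probability of reaching 15 but not 20, conditional on being operational at 5: (R(15) − R(20)) / R(5).
= (8,415 − 4,616) / 13,670 = 3,799 / 13,670 = 0.277908.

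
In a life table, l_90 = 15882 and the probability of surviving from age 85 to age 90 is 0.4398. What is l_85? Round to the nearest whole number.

36112

l_85 = l_90 / p = 15882 / 0.4398 = 36112.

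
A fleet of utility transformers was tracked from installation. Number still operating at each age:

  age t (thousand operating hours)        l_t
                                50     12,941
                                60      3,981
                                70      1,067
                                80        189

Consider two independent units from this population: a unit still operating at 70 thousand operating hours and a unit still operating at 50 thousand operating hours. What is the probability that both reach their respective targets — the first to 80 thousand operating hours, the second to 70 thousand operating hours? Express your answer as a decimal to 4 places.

0.0146

p₁ = l_80/l_70 = 189/1,067 = 0.177132; p₂ = l_70/l_50 = 1,067/12,941 = 0.082451.
P(both) = p₁ × p₂ = 0.177132 × 0.082451 = 0.014605.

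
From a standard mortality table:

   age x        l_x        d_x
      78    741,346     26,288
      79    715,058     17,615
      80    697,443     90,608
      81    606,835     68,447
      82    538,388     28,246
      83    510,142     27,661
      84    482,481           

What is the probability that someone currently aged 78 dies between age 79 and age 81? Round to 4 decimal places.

0.1460

This is the probability of reaching 79 but not 81, conditional on being alive at 78: (l_79 − l_81) / l_78.
= (715,058 − 606,835) / 741,346 = 108,223 / 741,346 = 0.145982.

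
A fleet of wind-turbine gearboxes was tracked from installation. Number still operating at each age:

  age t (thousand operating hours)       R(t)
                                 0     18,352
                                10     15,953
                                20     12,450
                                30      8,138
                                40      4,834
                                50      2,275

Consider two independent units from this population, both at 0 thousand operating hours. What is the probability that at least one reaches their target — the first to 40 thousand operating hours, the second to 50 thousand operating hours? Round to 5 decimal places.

0.35472

p₁ = R(40)/R(0) = 4,834/18,352 = 0.263405; p₂ = R(50)/R(0) = 2,275/18,352 = 0.123965.
P(at least one) = 1 − (1−p₁)(1−p₂) = 1 − 0.736595 × 0.876035 = 0.354717.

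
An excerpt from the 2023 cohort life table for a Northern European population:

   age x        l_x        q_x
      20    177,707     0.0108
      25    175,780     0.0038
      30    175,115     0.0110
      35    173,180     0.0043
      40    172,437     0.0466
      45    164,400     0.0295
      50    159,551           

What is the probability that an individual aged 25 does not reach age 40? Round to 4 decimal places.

0.0190

P(die before 40 | alive at 25) = 1 − l_40/l_25 = 1 − 172,437/175,780 = (3,343)/175,780 = 0.019018.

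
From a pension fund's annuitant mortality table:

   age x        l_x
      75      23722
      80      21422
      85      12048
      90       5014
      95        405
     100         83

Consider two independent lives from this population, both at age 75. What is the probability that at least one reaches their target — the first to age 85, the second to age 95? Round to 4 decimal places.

p₁ = l_85/l_75 = 12048/23722 = 0.507883; p₂ = l_95/l_75 = 405/23722 = 0.017073.
P(at least one) = 1 − (1−p₁)(1−p₂) = 1 − 0.492117 × 0.982927 = 0.516285.

0.5163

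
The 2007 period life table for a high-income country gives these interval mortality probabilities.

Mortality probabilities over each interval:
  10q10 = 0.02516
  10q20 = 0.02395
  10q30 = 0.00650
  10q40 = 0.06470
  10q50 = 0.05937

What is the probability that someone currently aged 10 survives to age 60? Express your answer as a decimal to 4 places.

Survival from 10 to 60 is the product of surviving each interval: (1 − 0.02516) × (1 − 0.02395) × (1 − 0.00650) × (1 − 0.06470) × (1 − 0.05937).
= 0.97484 × 0.97605 × 0.99350 × 0.93530 × 0.94063 = 0.831655.

0.8317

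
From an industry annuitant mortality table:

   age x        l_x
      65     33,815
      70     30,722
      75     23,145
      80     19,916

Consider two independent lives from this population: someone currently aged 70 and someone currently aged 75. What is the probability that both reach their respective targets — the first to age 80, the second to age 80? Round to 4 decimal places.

0.5578

p₁ = l_80/l_70 = 19,916/30,722 = 0.648265; p₂ = l_80/l_75 = 19,916/23,145 = 0.860488.
P(both) = p₁ × p₂ = 0.648265 × 0.860488 = 0.557824.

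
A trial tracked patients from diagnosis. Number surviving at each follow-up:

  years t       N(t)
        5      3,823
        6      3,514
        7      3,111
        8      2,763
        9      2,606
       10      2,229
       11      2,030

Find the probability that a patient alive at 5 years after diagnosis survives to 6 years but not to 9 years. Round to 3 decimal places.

This is the probability of reaching 6 but not 9, conditional on being alive at 5: (N(6) − N(9)) / N(5).
= (3,514 − 2,606) / 3,823 = 908 / 3,823 = 0.237510.

0.238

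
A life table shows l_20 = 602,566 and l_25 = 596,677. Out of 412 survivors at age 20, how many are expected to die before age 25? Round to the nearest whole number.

The relevant probability is 1 − 596,677/602,566 = 0.009773.
Expected number = 412 × 0.009773 = 4.

4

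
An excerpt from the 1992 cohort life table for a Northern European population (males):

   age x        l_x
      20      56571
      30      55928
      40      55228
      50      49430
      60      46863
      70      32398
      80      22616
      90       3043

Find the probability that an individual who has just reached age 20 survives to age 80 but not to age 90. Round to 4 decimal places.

This is the probability of reaching 80 but not 90, conditional on being alive at 20: (l_80 − l_90) / l_20.
= (22616 − 3043) / 56571 = 19573 / 56571 = 0.345990.

0.3460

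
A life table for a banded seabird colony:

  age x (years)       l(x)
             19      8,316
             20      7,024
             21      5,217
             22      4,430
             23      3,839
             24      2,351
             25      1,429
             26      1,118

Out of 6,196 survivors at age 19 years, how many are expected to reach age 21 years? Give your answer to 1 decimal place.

The relevant probability is 5,217/8,316 = 0.627345.
Expected number = 6,196 × 0.627345 = 3887.0.

3887.0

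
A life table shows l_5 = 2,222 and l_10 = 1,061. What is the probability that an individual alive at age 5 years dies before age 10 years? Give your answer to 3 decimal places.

P(die before 10 | alive at 5) = 1 − l_10/l_5 = 1 − 1,061/2,222 = (1,161)/2,222 = 0.522502.

0.523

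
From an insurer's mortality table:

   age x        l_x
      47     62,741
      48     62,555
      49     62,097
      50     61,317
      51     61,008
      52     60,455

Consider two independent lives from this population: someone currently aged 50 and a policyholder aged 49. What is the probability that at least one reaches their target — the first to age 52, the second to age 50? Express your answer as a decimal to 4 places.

p₁ = l_52/l_50 = 60,455/61,317 = 0.985942; p₂ = l_50/l_49 = 61,317/62,097 = 0.987439.
P(at least one) = 1 − (1−p₁)(1−p₂) = 1 − 0.014058 × 0.012561 = 0.999823.

0.9998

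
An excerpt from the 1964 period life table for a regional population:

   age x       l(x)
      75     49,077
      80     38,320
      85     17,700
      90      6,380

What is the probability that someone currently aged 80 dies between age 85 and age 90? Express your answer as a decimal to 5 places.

This is the probability of reaching 85 but not 90, conditional on being alive at 80: (l(85) − l(90)) / l(80).
= (17,700 − 6,380) / 38,320 = 11,320 / 38,320 = 0.295407.

0.29541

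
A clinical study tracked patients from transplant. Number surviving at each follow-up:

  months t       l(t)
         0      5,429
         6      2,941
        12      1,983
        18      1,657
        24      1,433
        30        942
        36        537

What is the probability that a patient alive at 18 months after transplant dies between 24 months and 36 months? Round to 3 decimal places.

This is the probability of reaching 24 but not 36, conditional on being alive at 18: (l(24) − l(36)) / l(18).
= (1,433 − 537) / 1,657 = 896 / 1,657 = 0.540736.

0.541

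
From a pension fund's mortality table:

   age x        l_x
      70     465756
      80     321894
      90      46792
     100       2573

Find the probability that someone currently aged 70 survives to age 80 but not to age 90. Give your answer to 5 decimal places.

This is the probability of reaching 80 but not 90, conditional on being alive at 70: (l_80 − l_90) / l_70.
= (321894 − 46792) / 465756 = 275102 / 465756 = 0.590657.

0.59066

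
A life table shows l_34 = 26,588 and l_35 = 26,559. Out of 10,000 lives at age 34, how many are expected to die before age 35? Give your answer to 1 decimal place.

The relevant probability is 1 − 26,559/26,588 = 0.001091.
Expected number = 10,000 × 0.001091 = 10.9.

10.9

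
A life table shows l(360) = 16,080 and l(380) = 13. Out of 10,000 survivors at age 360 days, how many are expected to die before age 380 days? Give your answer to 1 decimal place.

The relevant probability is 1 − 13/16,080 = 0.999192.
Expected number = 10,000 × 0.999192 = 9991.9.

9991.9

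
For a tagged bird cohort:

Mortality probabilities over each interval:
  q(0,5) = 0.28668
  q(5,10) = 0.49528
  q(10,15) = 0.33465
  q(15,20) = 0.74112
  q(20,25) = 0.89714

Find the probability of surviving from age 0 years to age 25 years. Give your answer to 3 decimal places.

The overall survival probability is (1 − 0.28668) × (1 − 0.49528) × (1 − 0.33465) × (1 − 0.74112) × (1 − 0.89714).
= 0.71332 × 0.50472 × 0.66535 × 0.25888 × 0.10286 = 0.006379.

0.006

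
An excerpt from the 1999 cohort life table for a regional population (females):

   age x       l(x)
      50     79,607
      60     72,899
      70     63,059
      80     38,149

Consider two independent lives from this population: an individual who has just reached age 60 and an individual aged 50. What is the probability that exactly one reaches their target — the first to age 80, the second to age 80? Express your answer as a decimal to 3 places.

p₁ = l(80)/l(60) = 38,149/72,899 = 0.523313; p₂ = l(80)/l(50) = 38,149/79,607 = 0.479217.
P(exactly one) = p₁(1−p₂) + (1−p₁)p₂ = 0.272533 + 0.228437 = 0.500969.

0.501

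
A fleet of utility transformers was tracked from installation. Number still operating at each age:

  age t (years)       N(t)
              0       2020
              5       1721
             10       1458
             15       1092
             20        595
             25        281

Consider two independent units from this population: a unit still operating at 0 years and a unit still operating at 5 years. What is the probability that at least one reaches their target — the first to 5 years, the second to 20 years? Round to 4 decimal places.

p₁ = N(5)/N(0) = 1721/2020 = 0.851980; p₂ = N(20)/N(5) = 595/1721 = 0.345729.
P(at least one) = 1 − (1−p₁)(1−p₂) = 1 − 0.148020 × 0.654271 = 0.903155.

0.9032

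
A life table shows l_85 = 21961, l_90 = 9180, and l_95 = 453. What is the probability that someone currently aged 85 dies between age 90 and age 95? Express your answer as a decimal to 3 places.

We want 5|5q85 = (l_90 − l_95)/l_85.
This is the probability of reaching 90 but not 95, conditional on being alive at 85: (l_90 − l_95) / l_85.
= (9180 − 453) / 21961 = 8727 / 21961 = 0.397386.

0.397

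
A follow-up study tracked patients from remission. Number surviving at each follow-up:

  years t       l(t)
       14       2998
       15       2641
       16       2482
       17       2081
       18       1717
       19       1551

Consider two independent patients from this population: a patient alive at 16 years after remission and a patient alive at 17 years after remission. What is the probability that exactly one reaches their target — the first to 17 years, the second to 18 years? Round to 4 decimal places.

p₁ = l(17)/l(16) = 2081/2482 = 0.838437; p₂ = l(18)/l(17) = 1717/2081 = 0.825084.
P(exactly one) = p₁(1−p₂) + (1−p₁)p₂ = 0.146656 + 0.133303 = 0.279959.

0.2800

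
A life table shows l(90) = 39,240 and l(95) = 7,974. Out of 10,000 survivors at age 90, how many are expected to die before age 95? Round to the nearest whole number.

The relevant probability is 1 − 7,974/39,240 = 0.796789.
Expected number = 10,000 × 0.796789 = 7968.

7968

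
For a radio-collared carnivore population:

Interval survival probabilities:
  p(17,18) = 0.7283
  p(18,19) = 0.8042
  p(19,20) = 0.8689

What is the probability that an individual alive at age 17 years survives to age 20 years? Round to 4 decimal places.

0.5089

The overall survival probability is 0.7283 × 0.8042 × 0.8689.
= 0.508914.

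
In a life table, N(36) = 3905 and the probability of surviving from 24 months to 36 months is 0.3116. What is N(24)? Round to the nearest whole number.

12532

N(24) = N(36) / p = 3905 / 0.3116 = 12532.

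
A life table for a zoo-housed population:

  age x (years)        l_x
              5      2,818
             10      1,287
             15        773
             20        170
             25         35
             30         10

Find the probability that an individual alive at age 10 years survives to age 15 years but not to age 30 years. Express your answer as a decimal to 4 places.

This is the probability of reaching 15 but not 30, conditional on being alive at 10: (l_15 − l_30) / l_10.
= (773 − 10) / 1,287 = 763 / 1,287 = 0.592852.

0.5929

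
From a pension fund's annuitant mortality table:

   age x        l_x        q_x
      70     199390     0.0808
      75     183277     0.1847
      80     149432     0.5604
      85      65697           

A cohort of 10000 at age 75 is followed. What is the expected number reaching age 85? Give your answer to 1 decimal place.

The relevant probability is 65697/183277 = 0.358457.
Expected number = 10000 × 0.358457 = 3584.6.

3584.6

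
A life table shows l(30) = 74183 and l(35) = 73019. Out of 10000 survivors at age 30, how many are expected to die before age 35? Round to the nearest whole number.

157

The relevant probability is 1 − 73019/74183 = 0.015691.
Expected number = 10000 × 0.015691 = 157.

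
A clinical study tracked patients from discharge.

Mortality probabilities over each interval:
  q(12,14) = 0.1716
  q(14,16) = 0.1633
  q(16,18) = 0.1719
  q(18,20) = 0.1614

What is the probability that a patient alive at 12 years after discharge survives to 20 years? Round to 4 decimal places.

0.4813

P(survive 12→20) = (1 − 0.1716) × (1 − 0.1633) × (1 − 0.1719) × (1 − 0.1614).
= 0.8284 × 0.8367 × 0.8281 × 0.8386 = 0.481335.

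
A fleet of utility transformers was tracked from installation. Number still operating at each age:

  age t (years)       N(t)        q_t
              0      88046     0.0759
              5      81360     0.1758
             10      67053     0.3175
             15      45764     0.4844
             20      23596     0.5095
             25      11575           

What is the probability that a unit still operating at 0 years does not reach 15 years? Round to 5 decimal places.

P(fail before 15 | operational at 0) = 1 − N(15)/N(0) = 1 − 45764/88046 = (42282)/88046 = 0.480226.

0.48023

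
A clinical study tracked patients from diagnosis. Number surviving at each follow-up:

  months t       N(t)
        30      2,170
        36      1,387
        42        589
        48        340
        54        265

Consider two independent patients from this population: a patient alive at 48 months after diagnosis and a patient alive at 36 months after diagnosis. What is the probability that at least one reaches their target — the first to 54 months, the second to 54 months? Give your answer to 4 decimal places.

p₁ = N(54)/N(48) = 265/340 = 0.779412; p₂ = N(54)/N(36) = 265/1,387 = 0.191060.
P(at least one) = 1 − (1−p₁)(1−p₂) = 1 − 0.220588 × 0.808940 = 0.821558.

0.8216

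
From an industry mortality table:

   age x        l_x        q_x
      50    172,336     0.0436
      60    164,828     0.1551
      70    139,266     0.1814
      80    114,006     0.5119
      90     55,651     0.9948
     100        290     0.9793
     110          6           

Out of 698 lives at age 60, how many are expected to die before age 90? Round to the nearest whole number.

462

The relevant probability is 1 − 55,651/164,828 = 0.662369.
Expected number = 698 × 0.662369 = 462.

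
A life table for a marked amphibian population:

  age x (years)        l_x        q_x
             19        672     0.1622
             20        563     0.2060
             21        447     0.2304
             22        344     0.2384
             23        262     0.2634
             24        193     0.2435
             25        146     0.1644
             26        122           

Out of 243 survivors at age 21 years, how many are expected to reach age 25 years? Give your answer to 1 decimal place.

The relevant probability is 146/447 = 0.326622.
Expected number = 243 × 0.326622 = 79.4.

79.4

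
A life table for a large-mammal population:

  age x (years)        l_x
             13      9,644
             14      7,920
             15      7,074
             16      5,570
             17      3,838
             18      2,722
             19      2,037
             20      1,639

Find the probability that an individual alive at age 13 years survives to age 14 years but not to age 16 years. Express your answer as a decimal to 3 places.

0.244

This is the probability of reaching 14 but not 16, conditional on being alive at 13: (l_14 − l_16) / l_13.
= (7,920 − 5,570) / 9,644 = 2,350 / 9,644 = 0.243675.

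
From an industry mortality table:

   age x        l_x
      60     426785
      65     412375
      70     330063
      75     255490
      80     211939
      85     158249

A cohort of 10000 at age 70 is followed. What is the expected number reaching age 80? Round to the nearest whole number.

The relevant probability is 211939/330063 = 0.642117.
Expected number = 10000 × 0.642117 = 6421.

6421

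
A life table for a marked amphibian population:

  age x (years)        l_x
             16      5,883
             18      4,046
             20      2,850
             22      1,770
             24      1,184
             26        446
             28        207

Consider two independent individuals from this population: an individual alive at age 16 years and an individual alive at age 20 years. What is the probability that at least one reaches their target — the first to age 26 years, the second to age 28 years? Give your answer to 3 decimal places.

p₁ = l_26/l_16 = 446/5,883 = 0.075812; p₂ = l_28/l_20 = 207/2,850 = 0.072632.
P(at least one) = 1 − (1−p₁)(1−p₂) = 1 − 0.924188 × 0.927368 = 0.142938.

0.143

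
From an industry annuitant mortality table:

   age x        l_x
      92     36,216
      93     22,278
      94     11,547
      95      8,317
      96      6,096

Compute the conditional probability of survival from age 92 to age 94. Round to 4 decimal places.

0.3188

The conditional survival probability is l_94/l_92 = 11,547/36,216 = 0.318837.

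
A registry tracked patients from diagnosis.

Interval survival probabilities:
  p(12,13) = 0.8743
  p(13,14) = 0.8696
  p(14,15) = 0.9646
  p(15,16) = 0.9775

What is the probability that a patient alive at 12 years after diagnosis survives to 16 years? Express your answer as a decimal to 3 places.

Survival from 12 to 16 is the product of surviving each interval: 0.8743 × 0.8696 × 0.9646 × 0.9775.
= 0.716876.

0.717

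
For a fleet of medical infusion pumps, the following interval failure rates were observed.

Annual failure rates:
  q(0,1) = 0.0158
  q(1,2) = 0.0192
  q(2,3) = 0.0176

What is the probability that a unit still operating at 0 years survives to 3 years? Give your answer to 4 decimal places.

0.9483

Survival from 0 to 3 is the product of surviving each interval: (1 − 0.0158) × (1 − 0.0192) × (1 − 0.0176).
= 0.9842 × 0.9808 × 0.9824 = 0.948314.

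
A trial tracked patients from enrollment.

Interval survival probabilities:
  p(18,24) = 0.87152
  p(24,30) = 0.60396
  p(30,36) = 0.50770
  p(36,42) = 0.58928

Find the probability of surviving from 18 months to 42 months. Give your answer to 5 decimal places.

0.15748

The overall survival probability is 0.87152 × 0.60396 × 0.50770 × 0.58928.
= 0.157476.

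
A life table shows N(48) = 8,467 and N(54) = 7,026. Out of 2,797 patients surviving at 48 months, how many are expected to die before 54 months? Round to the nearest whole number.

476

The relevant probability is 1 − 7,026/8,467 = 0.170190.
Expected number = 2,797 × 0.170190 = 476.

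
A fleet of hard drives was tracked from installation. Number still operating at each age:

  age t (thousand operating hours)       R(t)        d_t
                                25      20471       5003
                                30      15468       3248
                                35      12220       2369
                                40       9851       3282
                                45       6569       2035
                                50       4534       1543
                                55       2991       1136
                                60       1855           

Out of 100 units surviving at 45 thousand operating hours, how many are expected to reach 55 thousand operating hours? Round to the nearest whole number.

The relevant probability is 2991/6569 = 0.455320.
Expected number = 100 × 0.455320 = 46.

46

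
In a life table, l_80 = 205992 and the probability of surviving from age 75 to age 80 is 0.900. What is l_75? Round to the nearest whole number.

228880

l_75 = l_80 / p = 205992 / 0.900 = 228880.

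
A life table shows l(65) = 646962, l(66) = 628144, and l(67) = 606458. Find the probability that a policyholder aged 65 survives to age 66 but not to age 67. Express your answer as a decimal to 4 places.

This is the probability of reaching 66 but not 67, conditional on being alive at 65: (l(66) − l(67)) / l(65).
= (628144 − 606458) / 646962 = 21686 / 646962 = 0.033520.

0.0335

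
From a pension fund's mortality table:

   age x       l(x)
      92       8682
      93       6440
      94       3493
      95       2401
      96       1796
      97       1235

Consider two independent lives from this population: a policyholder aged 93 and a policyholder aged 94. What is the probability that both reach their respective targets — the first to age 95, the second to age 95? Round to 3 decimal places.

p₁ = l(95)/l(93) = 2401/6440 = 0.372826; p₂ = l(95)/l(94) = 2401/3493 = 0.687375.
P(both) = p₁ × p₂ = 0.372826 × 0.687375 = 0.256271.

0.256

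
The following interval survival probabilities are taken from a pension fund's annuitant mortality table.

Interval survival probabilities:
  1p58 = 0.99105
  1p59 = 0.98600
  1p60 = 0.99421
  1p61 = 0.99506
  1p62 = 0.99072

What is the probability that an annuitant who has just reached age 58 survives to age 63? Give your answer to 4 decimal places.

Chaining the interval survival probabilities: 0.99105 × 0.98600 × 0.99421 × 0.99506 × 0.99072.
= 0.957747.

0.9577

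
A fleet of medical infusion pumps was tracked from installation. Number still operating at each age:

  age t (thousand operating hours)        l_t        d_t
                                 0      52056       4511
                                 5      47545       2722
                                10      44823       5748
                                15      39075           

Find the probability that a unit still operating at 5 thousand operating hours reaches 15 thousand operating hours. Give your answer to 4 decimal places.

The conditional survival probability is l_15/l_5 = 39075/47545 = 0.821853.

0.8219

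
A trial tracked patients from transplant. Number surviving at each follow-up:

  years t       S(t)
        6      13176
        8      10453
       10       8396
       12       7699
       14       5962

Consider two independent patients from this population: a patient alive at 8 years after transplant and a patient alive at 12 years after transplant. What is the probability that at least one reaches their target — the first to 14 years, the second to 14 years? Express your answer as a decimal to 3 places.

0.903

p₁ = S(14)/S(8) = 5962/10453 = 0.570363; p₂ = S(14)/S(12) = 5962/7699 = 0.774386.
P(at least one) = 1 − (1−p₁)(1−p₂) = 1 − 0.429637 × 0.225614 = 0.903068.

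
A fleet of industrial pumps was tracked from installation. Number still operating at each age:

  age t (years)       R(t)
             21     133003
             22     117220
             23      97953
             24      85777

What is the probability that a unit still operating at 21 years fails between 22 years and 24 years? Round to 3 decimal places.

This is the probability of reaching 22 but not 24, conditional on being operational at 21: (R(22) − R(24)) / R(21).
= (117220 − 85777) / 133003 = 31443 / 133003 = 0.236408.

0.236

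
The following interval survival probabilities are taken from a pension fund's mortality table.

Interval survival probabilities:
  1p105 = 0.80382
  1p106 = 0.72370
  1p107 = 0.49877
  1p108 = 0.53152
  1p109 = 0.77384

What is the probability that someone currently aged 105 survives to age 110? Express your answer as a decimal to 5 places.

5p105 = 0.80382 × 0.72370 × 0.49877 × 0.53152 × 0.77384.
= 0.119341.

0.11934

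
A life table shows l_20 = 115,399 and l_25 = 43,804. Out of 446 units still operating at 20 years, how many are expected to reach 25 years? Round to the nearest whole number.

169

The relevant probability is 43,804/115,399 = 0.379587.
Expected number = 446 × 0.379587 = 169.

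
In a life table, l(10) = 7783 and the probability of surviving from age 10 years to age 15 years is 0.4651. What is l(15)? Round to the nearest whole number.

l(15) = l(10) × p = 7783 × 0.4651 = 3620.

3620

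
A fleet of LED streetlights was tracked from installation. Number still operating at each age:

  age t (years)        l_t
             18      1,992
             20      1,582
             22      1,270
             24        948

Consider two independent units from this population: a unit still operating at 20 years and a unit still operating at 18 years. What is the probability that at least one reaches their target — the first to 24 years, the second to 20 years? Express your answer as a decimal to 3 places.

p₁ = l_24/l_20 = 948/1,582 = 0.599241; p₂ = l_20/l_18 = 1,582/1,992 = 0.794177.
P(at least one) = 1 − (1−p₁)(1−p₂) = 1 − 0.400759 × 0.205823 = 0.917515.

0.918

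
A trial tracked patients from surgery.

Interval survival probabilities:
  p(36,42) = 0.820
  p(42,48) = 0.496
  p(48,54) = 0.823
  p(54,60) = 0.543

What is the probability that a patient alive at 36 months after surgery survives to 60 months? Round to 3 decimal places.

0.182

P(survive 36→60) = 0.820 × 0.496 × 0.823 × 0.543.
= 0.181759.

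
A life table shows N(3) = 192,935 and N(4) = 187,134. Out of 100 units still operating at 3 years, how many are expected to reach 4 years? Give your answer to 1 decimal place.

The relevant probability is 187,134/192,935 = 0.969933.
Expected number = 100 × 0.969933 = 97.0.

97.0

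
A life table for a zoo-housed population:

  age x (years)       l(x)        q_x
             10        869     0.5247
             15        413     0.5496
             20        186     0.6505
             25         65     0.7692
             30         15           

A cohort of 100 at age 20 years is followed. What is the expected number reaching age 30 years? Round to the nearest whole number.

8

The relevant probability is 15/186 = 0.080645.
Expected number = 100 × 0.080645 = 8.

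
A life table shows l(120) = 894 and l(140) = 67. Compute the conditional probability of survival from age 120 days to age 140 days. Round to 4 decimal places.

0.0749

The conditional survival probability is l(140)/l(120) = 67/894 = 0.074944.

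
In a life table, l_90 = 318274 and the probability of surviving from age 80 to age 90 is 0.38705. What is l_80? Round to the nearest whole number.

822307

l_80 = l_90 / p = 318274 / 0.38705 = 822307.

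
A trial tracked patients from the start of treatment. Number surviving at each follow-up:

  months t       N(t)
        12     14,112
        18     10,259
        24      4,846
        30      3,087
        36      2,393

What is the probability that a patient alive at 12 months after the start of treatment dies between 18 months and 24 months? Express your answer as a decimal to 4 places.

0.3836

This is the probability of reaching 18 but not 24, conditional on being alive at 12: (N(18) − N(24)) / N(12).
= (10,259 − 4,846) / 14,112 = 5,413 / 14,112 = 0.383574.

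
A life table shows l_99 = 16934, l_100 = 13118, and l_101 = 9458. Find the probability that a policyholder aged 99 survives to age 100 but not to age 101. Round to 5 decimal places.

0.21613

We want 1|1q99 = (l_100 − l_101)/l_99.
This is the probability of reaching 100 but not 101, conditional on being alive at 99: (l_100 − l_101) / l_99.
= (13118 − 9458) / 16934 = 3660 / 16934 = 0.216133.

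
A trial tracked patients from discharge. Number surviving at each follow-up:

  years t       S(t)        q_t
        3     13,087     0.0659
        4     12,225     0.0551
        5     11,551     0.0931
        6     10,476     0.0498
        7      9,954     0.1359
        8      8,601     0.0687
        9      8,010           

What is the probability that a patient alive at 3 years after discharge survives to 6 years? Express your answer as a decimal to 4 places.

The conditional survival probability is S(6)/S(3) = 10,476/13,087 = 0.800489.

0.8005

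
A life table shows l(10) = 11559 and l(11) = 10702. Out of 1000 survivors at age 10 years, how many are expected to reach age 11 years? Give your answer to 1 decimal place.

925.9

The relevant probability is 10702/11559 = 0.925859.
Expected number = 1000 × 0.925859 = 925.9.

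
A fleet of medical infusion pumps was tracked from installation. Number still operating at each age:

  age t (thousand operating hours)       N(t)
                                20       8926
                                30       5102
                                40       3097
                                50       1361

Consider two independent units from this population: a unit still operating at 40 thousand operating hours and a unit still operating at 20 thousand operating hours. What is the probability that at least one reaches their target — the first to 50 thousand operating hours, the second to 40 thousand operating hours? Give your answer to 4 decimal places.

0.6339

p₁ = N(50)/N(40) = 1361/3097 = 0.439458; p₂ = N(40)/N(20) = 3097/8926 = 0.346964.
P(at least one) = 1 − (1−p₁)(1−p₂) = 1 − 0.560542 × 0.653036 = 0.633946.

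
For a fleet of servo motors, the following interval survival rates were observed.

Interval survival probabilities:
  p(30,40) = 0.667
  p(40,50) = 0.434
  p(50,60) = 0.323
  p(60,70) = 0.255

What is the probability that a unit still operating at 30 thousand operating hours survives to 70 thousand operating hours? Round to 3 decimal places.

Chaining the interval survival probabilities: 0.667 × 0.434 × 0.323 × 0.255.
= 0.023843.

0.024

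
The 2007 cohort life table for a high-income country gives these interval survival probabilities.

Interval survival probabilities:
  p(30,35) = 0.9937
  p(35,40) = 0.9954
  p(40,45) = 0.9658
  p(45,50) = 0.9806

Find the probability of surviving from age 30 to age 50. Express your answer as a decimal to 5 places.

Survival from 30 to 50 is the product of surviving each interval: 0.9937 × 0.9954 × 0.9658 × 0.9806.
= 0.936768.

0.93677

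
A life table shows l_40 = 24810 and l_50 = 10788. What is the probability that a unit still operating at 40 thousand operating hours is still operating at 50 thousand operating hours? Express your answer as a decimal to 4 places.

0.4348

The conditional survival probability is l_50/l_40 = 10788/24810 = 0.434825.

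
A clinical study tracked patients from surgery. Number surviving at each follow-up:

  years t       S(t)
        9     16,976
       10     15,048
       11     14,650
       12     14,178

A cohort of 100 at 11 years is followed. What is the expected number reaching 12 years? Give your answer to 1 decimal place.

The relevant probability is 14,178/14,650 = 0.967782.
Expected number = 100 × 0.967782 = 96.8.

96.8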